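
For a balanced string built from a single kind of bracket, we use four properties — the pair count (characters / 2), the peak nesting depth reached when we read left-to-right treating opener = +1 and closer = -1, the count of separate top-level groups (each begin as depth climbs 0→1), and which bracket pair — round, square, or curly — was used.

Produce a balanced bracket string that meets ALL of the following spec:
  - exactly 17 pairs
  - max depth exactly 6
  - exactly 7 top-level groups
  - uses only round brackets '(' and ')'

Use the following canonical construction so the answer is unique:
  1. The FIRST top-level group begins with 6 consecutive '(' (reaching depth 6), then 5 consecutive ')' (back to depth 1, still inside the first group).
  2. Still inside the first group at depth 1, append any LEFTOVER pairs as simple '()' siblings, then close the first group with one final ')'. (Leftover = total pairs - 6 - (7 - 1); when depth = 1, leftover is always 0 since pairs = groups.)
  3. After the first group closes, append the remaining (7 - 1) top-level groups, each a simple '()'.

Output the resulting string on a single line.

Spec: pairs=17 depth=6 groups=7
Leftover pairs = 17 - 6 - (7-1) = 5
First group: deep chain of depth 6 + 5 sibling pairs
Remaining 6 groups: simple '()' each

Answer: (((((()))))()()()()())()()()()()()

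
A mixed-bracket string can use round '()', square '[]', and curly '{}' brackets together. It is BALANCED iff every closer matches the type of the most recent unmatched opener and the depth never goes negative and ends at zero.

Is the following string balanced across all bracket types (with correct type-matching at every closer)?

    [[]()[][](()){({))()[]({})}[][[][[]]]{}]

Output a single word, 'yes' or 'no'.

pos 0: push '['; stack = [
pos 1: push '['; stack = [[
pos 2: ']' matches '['; pop; stack = [
pos 3: push '('; stack = [(
pos 4: ')' matches '('; pop; stack = [
pos 5: push '['; stack = [[
pos 6: ']' matches '['; pop; stack = [
pos 7: push '['; stack = [[
pos 8: ']' matches '['; pop; stack = [
pos 9: push '('; stack = [(
pos 10: push '('; stack = [((
pos 11: ')' matches '('; pop; stack = [(
pos 12: ')' matches '('; pop; stack = [
pos 13: push '{'; stack = [{
pos 14: push '('; stack = [{(
pos 15: push '{'; stack = [{({
pos 16: saw closer ')' but top of stack is '{' (expected '}') → INVALID
Verdict: type mismatch at position 16: ')' closes '{' → no

Answer: no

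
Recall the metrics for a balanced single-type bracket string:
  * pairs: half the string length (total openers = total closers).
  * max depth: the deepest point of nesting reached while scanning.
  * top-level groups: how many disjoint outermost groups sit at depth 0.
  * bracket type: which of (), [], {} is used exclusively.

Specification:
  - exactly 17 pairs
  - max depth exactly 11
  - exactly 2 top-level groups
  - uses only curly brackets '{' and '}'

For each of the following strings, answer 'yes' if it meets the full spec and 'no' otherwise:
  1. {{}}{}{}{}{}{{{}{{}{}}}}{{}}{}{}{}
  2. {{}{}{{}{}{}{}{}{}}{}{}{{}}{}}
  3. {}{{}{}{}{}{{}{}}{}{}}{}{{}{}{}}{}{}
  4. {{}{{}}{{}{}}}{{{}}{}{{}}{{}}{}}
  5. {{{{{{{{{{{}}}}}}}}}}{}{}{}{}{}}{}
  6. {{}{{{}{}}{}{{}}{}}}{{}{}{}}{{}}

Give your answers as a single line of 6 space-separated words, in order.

Answer: no no no no yes no

Derivation:
String 1 '{{}}{}{}{}{}{{{}{{}{}}}}{{}}{}{}{}': depth seq [1 2 1 0 1 0 1 0 1 0 1 0 1 2 3 2 3 4 3 4 3 2 1 0 1 2 1 0 1 0 1 0 1 0]
  -> pairs=17 depth=4 groups=10 -> no
String 2 '{{}{}{{}{}{}{}{}{}}{}{}{{}}{}}': depth seq [1 2 1 2 1 2 3 2 3 2 3 2 3 2 3 2 3 2 1 2 1 2 1 2 3 2 1 2 1 0]
  -> pairs=15 depth=3 groups=1 -> no
String 3 '{}{{}{}{}{}{{}{}}{}{}}{}{{}{}{}}{}{}': depth seq [1 0 1 2 1 2 1 2 1 2 1 2 3 2 3 2 1 2 1 2 1 0 1 0 1 2 1 2 1 2 1 0 1 0 1 0]
  -> pairs=18 depth=3 groups=6 -> no
String 4 '{{}{{}}{{}{}}}{{{}}{}{{}}{{}}{}}': depth seq [1 2 1 2 3 2 1 2 3 2 3 2 1 0 1 2 3 2 1 2 1 2 3 2 1 2 3 2 1 2 1 0]
  -> pairs=16 depth=3 groups=2 -> no
String 5 '{{{{{{{{{{{}}}}}}}}}}{}{}{}{}{}}{}': depth seq [1 2 3 4 5 6 7 8 9 10 11 10 9 8 7 6 5 4 3 2 1 2 1 2 1 2 1 2 1 2 1 0 1 0]
  -> pairs=17 depth=11 groups=2 -> yes
String 6 '{{}{{{}{}}{}{{}}{}}}{{}{}{}}{{}}': depth seq [1 2 1 2 3 4 3 4 3 2 3 2 3 4 3 2 3 2 1 0 1 2 1 2 1 2 1 0 1 2 1 0]
  -> pairs=16 depth=4 groups=3 -> no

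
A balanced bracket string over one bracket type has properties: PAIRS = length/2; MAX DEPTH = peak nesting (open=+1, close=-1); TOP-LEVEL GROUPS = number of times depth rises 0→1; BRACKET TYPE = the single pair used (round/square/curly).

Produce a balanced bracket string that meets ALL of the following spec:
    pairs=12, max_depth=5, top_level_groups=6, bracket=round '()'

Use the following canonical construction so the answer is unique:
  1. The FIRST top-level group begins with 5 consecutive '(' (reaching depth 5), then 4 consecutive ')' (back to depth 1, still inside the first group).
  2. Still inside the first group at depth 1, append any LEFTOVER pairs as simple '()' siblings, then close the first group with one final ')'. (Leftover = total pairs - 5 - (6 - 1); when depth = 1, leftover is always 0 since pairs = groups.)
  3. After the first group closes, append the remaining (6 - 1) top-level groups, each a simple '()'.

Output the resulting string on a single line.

Spec: pairs=12 depth=5 groups=6
Leftover pairs = 12 - 5 - (6-1) = 2
First group: deep chain of depth 5 + 2 sibling pairs
Remaining 5 groups: simple '()' each

Answer: ((((())))()())()()()()()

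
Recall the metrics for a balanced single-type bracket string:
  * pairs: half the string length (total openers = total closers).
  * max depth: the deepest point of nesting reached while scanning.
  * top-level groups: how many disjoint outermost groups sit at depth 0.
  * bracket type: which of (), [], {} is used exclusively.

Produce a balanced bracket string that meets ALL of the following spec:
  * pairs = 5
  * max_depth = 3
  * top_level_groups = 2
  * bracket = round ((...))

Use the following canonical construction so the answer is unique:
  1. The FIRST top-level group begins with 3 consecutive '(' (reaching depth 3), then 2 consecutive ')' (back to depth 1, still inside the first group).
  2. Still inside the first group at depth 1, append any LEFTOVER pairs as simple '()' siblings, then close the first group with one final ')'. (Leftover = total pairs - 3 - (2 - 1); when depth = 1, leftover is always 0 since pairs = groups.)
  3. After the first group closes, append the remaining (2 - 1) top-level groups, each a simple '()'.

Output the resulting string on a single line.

Spec: pairs=5 depth=3 groups=2
Leftover pairs = 5 - 3 - (2-1) = 1
First group: deep chain of depth 3 + 1 sibling pairs
Remaining 1 groups: simple '()' each

Answer: ((())())()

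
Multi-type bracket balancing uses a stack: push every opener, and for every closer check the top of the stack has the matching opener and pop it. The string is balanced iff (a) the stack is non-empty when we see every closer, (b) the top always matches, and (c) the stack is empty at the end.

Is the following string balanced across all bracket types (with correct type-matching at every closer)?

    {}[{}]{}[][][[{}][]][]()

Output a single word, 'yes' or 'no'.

pos 0: push '{'; stack = {
pos 1: '}' matches '{'; pop; stack = (empty)
pos 2: push '['; stack = [
pos 3: push '{'; stack = [{
pos 4: '}' matches '{'; pop; stack = [
pos 5: ']' matches '['; pop; stack = (empty)
pos 6: push '{'; stack = {
pos 7: '}' matches '{'; pop; stack = (empty)
pos 8: push '['; stack = [
pos 9: ']' matches '['; pop; stack = (empty)
pos 10: push '['; stack = [
pos 11: ']' matches '['; pop; stack = (empty)
pos 12: push '['; stack = [
pos 13: push '['; stack = [[
pos 14: push '{'; stack = [[{
pos 15: '}' matches '{'; pop; stack = [[
pos 16: ']' matches '['; pop; stack = [
pos 17: push '['; stack = [[
pos 18: ']' matches '['; pop; stack = [
pos 19: ']' matches '['; pop; stack = (empty)
pos 20: push '['; stack = [
pos 21: ']' matches '['; pop; stack = (empty)
pos 22: push '('; stack = (
pos 23: ')' matches '('; pop; stack = (empty)
end: stack empty → VALID
Verdict: properly nested → yes

Answer: yes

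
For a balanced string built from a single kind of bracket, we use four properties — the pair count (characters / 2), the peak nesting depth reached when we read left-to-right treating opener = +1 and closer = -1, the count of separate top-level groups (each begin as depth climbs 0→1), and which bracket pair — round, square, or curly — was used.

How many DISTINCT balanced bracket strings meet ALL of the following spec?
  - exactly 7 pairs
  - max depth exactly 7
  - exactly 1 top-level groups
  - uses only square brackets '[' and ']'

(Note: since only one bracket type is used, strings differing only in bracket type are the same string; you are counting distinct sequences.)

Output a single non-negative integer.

Answer: 1

Derivation:
Spec: pairs=7 depth=7 groups=1
Count(depth <= 7) = 132
Count(depth <= 6) = 131
Count(depth == 7) = 132 - 131 = 1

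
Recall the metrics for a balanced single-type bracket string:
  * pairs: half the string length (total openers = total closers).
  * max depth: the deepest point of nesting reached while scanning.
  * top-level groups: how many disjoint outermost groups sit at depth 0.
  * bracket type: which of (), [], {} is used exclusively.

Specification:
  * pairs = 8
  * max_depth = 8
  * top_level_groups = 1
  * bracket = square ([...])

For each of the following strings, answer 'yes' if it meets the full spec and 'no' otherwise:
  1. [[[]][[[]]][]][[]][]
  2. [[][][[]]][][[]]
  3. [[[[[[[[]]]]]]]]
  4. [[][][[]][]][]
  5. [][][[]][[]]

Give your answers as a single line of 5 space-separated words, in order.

String 1 '[[[]][[[]]][]][[]][]': depth seq [1 2 3 2 1 2 3 4 3 2 1 2 1 0 1 2 1 0 1 0]
  -> pairs=10 depth=4 groups=3 -> no
String 2 '[[][][[]]][][[]]': depth seq [1 2 1 2 1 2 3 2 1 0 1 0 1 2 1 0]
  -> pairs=8 depth=3 groups=3 -> no
String 3 '[[[[[[[[]]]]]]]]': depth seq [1 2 3 4 5 6 7 8 7 6 5 4 3 2 1 0]
  -> pairs=8 depth=8 groups=1 -> yes
String 4 '[[][][[]][]][]': depth seq [1 2 1 2 1 2 3 2 1 2 1 0 1 0]
  -> pairs=7 depth=3 groups=2 -> no
String 5 '[][][[]][[]]': depth seq [1 0 1 0 1 2 1 0 1 2 1 0]
  -> pairs=6 depth=2 groups=4 -> no

Answer: no no yes no no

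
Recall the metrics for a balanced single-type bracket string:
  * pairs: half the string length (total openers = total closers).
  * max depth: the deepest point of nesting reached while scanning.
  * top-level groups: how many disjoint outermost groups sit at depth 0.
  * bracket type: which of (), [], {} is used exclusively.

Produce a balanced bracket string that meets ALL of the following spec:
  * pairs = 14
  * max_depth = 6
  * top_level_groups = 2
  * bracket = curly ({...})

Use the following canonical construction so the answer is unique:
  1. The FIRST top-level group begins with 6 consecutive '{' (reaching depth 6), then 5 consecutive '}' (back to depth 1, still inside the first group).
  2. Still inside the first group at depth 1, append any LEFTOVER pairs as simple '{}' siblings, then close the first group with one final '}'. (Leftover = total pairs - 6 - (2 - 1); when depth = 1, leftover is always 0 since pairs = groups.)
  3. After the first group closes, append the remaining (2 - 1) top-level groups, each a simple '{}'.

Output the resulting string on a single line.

Answer: {{{{{{}}}}}{}{}{}{}{}{}{}}{}

Derivation:
Spec: pairs=14 depth=6 groups=2
Leftover pairs = 14 - 6 - (2-1) = 7
First group: deep chain of depth 6 + 7 sibling pairs
Remaining 1 groups: simple '{}' each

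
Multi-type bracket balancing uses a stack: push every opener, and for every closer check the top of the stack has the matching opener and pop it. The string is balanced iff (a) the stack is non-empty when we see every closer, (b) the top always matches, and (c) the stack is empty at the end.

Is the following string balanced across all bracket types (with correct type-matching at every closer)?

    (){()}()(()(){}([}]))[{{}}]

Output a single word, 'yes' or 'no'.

Answer: no

Derivation:
pos 0: push '('; stack = (
pos 1: ')' matches '('; pop; stack = (empty)
pos 2: push '{'; stack = {
pos 3: push '('; stack = {(
pos 4: ')' matches '('; pop; stack = {
pos 5: '}' matches '{'; pop; stack = (empty)
pos 6: push '('; stack = (
pos 7: ')' matches '('; pop; stack = (empty)
pos 8: push '('; stack = (
pos 9: push '('; stack = ((
pos 10: ')' matches '('; pop; stack = (
pos 11: push '('; stack = ((
pos 12: ')' matches '('; pop; stack = (
pos 13: push '{'; stack = ({
pos 14: '}' matches '{'; pop; stack = (
pos 15: push '('; stack = ((
pos 16: push '['; stack = (([
pos 17: saw closer '}' but top of stack is '[' (expected ']') → INVALID
Verdict: type mismatch at position 17: '}' closes '[' → no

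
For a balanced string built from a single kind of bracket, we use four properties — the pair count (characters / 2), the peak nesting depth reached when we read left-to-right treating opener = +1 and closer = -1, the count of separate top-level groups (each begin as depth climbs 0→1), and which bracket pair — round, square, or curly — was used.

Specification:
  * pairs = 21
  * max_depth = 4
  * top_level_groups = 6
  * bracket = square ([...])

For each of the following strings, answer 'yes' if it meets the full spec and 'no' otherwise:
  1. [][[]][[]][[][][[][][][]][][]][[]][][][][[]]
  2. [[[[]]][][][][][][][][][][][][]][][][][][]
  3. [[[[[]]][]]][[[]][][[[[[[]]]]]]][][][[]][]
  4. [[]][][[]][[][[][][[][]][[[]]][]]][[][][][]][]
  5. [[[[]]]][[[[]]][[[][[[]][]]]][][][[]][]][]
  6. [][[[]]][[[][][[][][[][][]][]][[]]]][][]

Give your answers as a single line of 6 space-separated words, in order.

String 1 '[][[]][[]][[][][[][][][]][][]][[]][][][][[]]': depth seq [1 0 1 2 1 0 1 2 1 0 1 2 1 2 1 2 3 2 3 2 3 2 3 2 1 2 1 2 1 0 1 2 1 0 1 0 1 0 1 0 1 2 1 0]
  -> pairs=22 depth=3 groups=9 -> no
String 2 '[[[[]]][][][][][][][][][][][][]][][][][][]': depth seq [1 2 3 4 3 2 1 2 1 2 1 2 1 2 1 2 1 2 1 2 1 2 1 2 1 2 1 2 1 2 1 0 1 0 1 0 1 0 1 0 1 0]
  -> pairs=21 depth=4 groups=6 -> yes
String 3 '[[[[[]]][]]][[[]][][[[[[[]]]]]]][][][[]][]': depth seq [1 2 3 4 5 4 3 2 3 2 1 0 1 2 3 2 1 2 1 2 3 4 5 6 7 6 5 4 3 2 1 0 1 0 1 0 1 2 1 0 1 0]
  -> pairs=21 depth=7 groups=6 -> no
String 4 '[[]][][[]][[][[][][[][]][[[]]][]]][[][][][]][]': depth seq [1 2 1 0 1 0 1 2 1 0 1 2 1 2 3 2 3 2 3 4 3 4 3 2 3 4 5 4 3 2 3 2 1 0 1 2 1 2 1 2 1 2 1 0 1 0]
  -> pairs=23 depth=5 groups=6 -> no
String 5 '[[[[]]]][[[[]]][[[][[[]][]]]][][][[]][]][]': depth seq [1 2 3 4 3 2 1 0 1 2 3 4 3 2 1 2 3 4 3 4 5 6 5 4 5 4 3 2 1 2 1 2 1 2 3 2 1 2 1 0 1 0]
  -> pairs=21 depth=6 groups=3 -> no
String 6 '[][[[]]][[[][][[][][[][][]][]][[]]]][][]': depth seq [1 0 1 2 3 2 1 0 1 2 3 2 3 2 3 4 3 4 3 4 5 4 5 4 5 4 3 4 3 2 3 4 3 2 1 0 1 0 1 0]
  -> pairs=20 depth=5 groups=5 -> no

Answer: no yes no no no no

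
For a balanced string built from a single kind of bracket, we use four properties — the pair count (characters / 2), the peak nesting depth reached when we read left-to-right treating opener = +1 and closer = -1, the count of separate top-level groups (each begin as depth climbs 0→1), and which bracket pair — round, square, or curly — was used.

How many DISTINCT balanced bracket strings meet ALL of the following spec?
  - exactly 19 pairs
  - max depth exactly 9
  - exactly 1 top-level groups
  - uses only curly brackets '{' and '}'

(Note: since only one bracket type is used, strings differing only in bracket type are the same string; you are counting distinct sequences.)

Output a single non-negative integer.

Spec: pairs=19 depth=9 groups=1
Count(depth <= 9) = 435668420
Count(depth <= 8) = 381478030
Count(depth == 9) = 435668420 - 381478030 = 54190390

Answer: 54190390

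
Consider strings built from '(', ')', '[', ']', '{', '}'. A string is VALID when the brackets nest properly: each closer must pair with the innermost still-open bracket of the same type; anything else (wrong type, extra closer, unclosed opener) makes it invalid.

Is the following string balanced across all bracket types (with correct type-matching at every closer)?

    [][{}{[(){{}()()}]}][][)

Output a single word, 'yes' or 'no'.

pos 0: push '['; stack = [
pos 1: ']' matches '['; pop; stack = (empty)
pos 2: push '['; stack = [
pos 3: push '{'; stack = [{
pos 4: '}' matches '{'; pop; stack = [
pos 5: push '{'; stack = [{
pos 6: push '['; stack = [{[
pos 7: push '('; stack = [{[(
pos 8: ')' matches '('; pop; stack = [{[
pos 9: push '{'; stack = [{[{
pos 10: push '{'; stack = [{[{{
pos 11: '}' matches '{'; pop; stack = [{[{
pos 12: push '('; stack = [{[{(
pos 13: ')' matches '('; pop; stack = [{[{
pos 14: push '('; stack = [{[{(
pos 15: ')' matches '('; pop; stack = [{[{
pos 16: '}' matches '{'; pop; stack = [{[
pos 17: ']' matches '['; pop; stack = [{
pos 18: '}' matches '{'; pop; stack = [
pos 19: ']' matches '['; pop; stack = (empty)
pos 20: push '['; stack = [
pos 21: ']' matches '['; pop; stack = (empty)
pos 22: push '['; stack = [
pos 23: saw closer ')' but top of stack is '[' (expected ']') → INVALID
Verdict: type mismatch at position 23: ')' closes '[' → no

Answer: no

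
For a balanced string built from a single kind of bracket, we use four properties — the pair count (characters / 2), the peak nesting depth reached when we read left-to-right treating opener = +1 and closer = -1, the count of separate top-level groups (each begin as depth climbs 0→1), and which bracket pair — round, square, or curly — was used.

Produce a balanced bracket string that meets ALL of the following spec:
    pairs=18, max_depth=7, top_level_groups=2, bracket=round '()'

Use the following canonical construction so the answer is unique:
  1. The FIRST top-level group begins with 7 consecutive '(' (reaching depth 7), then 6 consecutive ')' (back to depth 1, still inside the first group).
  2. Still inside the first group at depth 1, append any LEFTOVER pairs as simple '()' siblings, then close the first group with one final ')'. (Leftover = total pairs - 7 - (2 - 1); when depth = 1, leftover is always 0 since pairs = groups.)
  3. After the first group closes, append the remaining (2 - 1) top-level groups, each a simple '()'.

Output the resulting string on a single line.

Answer: ((((((())))))()()()()()()()()()())()

Derivation:
Spec: pairs=18 depth=7 groups=2
Leftover pairs = 18 - 7 - (2-1) = 10
First group: deep chain of depth 7 + 10 sibling pairs
Remaining 1 groups: simple '()' each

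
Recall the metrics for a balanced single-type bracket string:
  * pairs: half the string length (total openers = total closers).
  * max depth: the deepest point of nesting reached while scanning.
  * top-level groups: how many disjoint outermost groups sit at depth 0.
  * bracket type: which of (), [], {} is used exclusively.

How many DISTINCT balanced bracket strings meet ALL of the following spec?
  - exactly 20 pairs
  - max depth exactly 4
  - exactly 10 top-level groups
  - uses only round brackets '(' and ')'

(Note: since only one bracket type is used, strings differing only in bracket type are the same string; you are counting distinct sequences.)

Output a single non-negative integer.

Spec: pairs=20 depth=4 groups=10
Count(depth <= 4) = 7416615
Count(depth <= 3) = 3317445
Count(depth == 4) = 7416615 - 3317445 = 4099170

Answer: 4099170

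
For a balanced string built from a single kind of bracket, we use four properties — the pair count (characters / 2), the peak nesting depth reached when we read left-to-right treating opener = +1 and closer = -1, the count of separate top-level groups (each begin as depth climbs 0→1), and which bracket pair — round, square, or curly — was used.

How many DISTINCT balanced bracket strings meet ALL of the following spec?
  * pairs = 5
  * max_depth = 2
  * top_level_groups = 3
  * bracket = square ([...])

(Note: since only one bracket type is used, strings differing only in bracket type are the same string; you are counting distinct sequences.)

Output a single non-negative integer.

Answer: 6

Derivation:
Spec: pairs=5 depth=2 groups=3
Count(depth <= 2) = 6
Count(depth <= 1) = 0
Count(depth == 2) = 6 - 0 = 6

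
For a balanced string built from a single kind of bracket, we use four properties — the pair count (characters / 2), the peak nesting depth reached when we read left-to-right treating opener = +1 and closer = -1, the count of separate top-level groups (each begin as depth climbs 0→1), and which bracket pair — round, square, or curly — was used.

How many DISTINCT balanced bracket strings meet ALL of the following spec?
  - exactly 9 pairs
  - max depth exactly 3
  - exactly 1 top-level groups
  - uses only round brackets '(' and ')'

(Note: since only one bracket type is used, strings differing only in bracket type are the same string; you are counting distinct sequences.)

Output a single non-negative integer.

Spec: pairs=9 depth=3 groups=1
Count(depth <= 3) = 128
Count(depth <= 2) = 1
Count(depth == 3) = 128 - 1 = 127

Answer: 127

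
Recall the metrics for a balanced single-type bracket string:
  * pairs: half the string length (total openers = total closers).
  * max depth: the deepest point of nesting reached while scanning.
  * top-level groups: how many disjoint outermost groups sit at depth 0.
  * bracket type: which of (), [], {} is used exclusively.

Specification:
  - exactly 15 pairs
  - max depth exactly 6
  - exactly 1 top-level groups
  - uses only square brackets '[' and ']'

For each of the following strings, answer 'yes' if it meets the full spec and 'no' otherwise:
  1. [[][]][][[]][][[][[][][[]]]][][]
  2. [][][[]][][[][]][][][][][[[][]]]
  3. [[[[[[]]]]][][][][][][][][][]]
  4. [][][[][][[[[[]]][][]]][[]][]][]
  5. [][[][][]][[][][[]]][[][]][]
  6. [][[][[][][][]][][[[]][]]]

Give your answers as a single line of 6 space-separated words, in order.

String 1 '[[][]][][[]][][[][[][][[]]]][][]': depth seq [1 2 1 2 1 0 1 0 1 2 1 0 1 0 1 2 1 2 3 2 3 2 3 4 3 2 1 0 1 0 1 0]
  -> pairs=16 depth=4 groups=7 -> no
String 2 '[][][[]][][[][]][][][][][[[][]]]': depth seq [1 0 1 0 1 2 1 0 1 0 1 2 1 2 1 0 1 0 1 0 1 0 1 0 1 2 3 2 3 2 1 0]
  -> pairs=16 depth=3 groups=10 -> no
String 3 '[[[[[[]]]]][][][][][][][][][]]': depth seq [1 2 3 4 5 6 5 4 3 2 1 2 1 2 1 2 1 2 1 2 1 2 1 2 1 2 1 2 1 0]
  -> pairs=15 depth=6 groups=1 -> yes
String 4 '[][][[][][[[[[]]][][]]][[]][]][]': depth seq [1 0 1 0 1 2 1 2 1 2 3 4 5 6 5 4 3 4 3 4 3 2 1 2 3 2 1 2 1 0 1 0]
  -> pairs=16 depth=6 groups=4 -> no
String 5 '[][[][][]][[][][[]]][[][]][]': depth seq [1 0 1 2 1 2 1 2 1 0 1 2 1 2 1 2 3 2 1 0 1 2 1 2 1 0 1 0]
  -> pairs=14 depth=3 groups=5 -> no
String 6 '[][[][[][][][]][][[[]][]]]': depth seq [1 0 1 2 1 2 3 2 3 2 3 2 3 2 1 2 1 2 3 4 3 2 3 2 1 0]
  -> pairs=13 depth=4 groups=2 -> no

Answer: no no yes no no no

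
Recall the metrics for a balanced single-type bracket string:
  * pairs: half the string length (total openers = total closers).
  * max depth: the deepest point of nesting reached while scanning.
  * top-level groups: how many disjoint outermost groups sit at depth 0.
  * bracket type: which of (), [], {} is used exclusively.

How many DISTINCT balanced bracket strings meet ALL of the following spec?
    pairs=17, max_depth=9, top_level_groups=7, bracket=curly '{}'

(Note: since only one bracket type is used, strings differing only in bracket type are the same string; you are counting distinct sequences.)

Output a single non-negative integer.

Answer: 1750

Derivation:
Spec: pairs=17 depth=9 groups=7
Count(depth <= 9) = 2187017
Count(depth <= 8) = 2185267
Count(depth == 9) = 2187017 - 2185267 = 1750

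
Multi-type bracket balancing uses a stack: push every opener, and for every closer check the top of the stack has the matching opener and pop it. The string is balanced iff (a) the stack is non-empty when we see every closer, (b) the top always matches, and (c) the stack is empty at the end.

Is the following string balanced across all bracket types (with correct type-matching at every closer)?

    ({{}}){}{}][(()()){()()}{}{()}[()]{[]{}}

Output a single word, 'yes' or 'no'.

Answer: no

Derivation:
pos 0: push '('; stack = (
pos 1: push '{'; stack = ({
pos 2: push '{'; stack = ({{
pos 3: '}' matches '{'; pop; stack = ({
pos 4: '}' matches '{'; pop; stack = (
pos 5: ')' matches '('; pop; stack = (empty)
pos 6: push '{'; stack = {
pos 7: '}' matches '{'; pop; stack = (empty)
pos 8: push '{'; stack = {
pos 9: '}' matches '{'; pop; stack = (empty)
pos 10: saw closer ']' but stack is empty → INVALID
Verdict: unmatched closer ']' at position 10 → no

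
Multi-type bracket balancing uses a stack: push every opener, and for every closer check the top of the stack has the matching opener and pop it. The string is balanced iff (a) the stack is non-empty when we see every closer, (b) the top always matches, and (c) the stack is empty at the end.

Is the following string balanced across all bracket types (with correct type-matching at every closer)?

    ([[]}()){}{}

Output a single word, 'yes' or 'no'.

Answer: no

Derivation:
pos 0: push '('; stack = (
pos 1: push '['; stack = ([
pos 2: push '['; stack = ([[
pos 3: ']' matches '['; pop; stack = ([
pos 4: saw closer '}' but top of stack is '[' (expected ']') → INVALID
Verdict: type mismatch at position 4: '}' closes '[' → no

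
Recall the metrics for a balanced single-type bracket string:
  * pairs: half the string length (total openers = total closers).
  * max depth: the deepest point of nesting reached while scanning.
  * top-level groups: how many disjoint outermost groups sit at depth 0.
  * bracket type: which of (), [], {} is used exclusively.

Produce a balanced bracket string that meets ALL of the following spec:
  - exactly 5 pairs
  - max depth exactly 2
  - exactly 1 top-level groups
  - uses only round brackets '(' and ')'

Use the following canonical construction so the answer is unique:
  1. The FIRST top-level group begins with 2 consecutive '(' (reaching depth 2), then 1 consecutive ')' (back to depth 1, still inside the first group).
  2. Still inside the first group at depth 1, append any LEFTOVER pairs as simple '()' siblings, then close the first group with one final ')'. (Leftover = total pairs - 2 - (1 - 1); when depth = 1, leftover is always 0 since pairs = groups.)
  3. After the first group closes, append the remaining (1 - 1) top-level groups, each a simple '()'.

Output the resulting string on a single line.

Spec: pairs=5 depth=2 groups=1
Leftover pairs = 5 - 2 - (1-1) = 3
First group: deep chain of depth 2 + 3 sibling pairs
Remaining 0 groups: simple '()' each

Answer: (()()()())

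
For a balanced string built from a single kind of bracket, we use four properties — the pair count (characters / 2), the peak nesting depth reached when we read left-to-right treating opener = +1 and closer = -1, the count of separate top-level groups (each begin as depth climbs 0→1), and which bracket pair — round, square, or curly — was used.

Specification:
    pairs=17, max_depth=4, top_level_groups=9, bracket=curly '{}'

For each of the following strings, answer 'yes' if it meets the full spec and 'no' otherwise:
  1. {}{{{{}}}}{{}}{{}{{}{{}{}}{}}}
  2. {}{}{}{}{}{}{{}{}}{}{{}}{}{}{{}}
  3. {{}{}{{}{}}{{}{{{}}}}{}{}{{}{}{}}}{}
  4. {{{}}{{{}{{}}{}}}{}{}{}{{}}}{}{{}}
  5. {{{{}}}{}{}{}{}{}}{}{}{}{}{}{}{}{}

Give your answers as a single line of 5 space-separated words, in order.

String 1 '{}{{{{}}}}{{}}{{}{{}{{}{}}{}}}': depth seq [1 0 1 2 3 4 3 2 1 0 1 2 1 0 1 2 1 2 3 2 3 4 3 4 3 2 3 2 1 0]
  -> pairs=15 depth=4 groups=4 -> no
String 2 '{}{}{}{}{}{}{{}{}}{}{{}}{}{}{{}}': depth seq [1 0 1 0 1 0 1 0 1 0 1 0 1 2 1 2 1 0 1 0 1 2 1 0 1 0 1 0 1 2 1 0]
  -> pairs=16 depth=2 groups=12 -> no
String 3 '{{}{}{{}{}}{{}{{{}}}}{}{}{{}{}{}}}{}': depth seq [1 2 1 2 1 2 3 2 3 2 1 2 3 2 3 4 5 4 3 2 1 2 1 2 1 2 3 2 3 2 3 2 1 0 1 0]
  -> pairs=18 depth=5 groups=2 -> no
String 4 '{{{}}{{{}{{}}{}}}{}{}{}{{}}}{}{{}}': depth seq [1 2 3 2 1 2 3 4 3 4 5 4 3 4 3 2 1 2 1 2 1 2 1 2 3 2 1 0 1 0 1 2 1 0]
  -> pairs=17 depth=5 groups=3 -> no
String 5 '{{{{}}}{}{}{}{}{}}{}{}{}{}{}{}{}{}': depth seq [1 2 3 4 3 2 1 2 1 2 1 2 1 2 1 2 1 0 1 0 1 0 1 0 1 0 1 0 1 0 1 0 1 0]
  -> pairs=17 depth=4 groups=9 -> yes

Answer: no no no no yes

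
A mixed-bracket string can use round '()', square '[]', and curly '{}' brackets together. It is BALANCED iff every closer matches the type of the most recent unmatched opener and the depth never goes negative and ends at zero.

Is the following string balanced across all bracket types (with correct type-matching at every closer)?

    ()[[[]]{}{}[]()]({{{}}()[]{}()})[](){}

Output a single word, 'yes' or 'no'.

pos 0: push '('; stack = (
pos 1: ')' matches '('; pop; stack = (empty)
pos 2: push '['; stack = [
pos 3: push '['; stack = [[
pos 4: push '['; stack = [[[
pos 5: ']' matches '['; pop; stack = [[
pos 6: ']' matches '['; pop; stack = [
pos 7: push '{'; stack = [{
pos 8: '}' matches '{'; pop; stack = [
pos 9: push '{'; stack = [{
pos 10: '}' matches '{'; pop; stack = [
pos 11: push '['; stack = [[
pos 12: ']' matches '['; pop; stack = [
pos 13: push '('; stack = [(
pos 14: ')' matches '('; pop; stack = [
pos 15: ']' matches '['; pop; stack = (empty)
pos 16: push '('; stack = (
pos 17: push '{'; stack = ({
pos 18: push '{'; stack = ({{
pos 19: push '{'; stack = ({{{
pos 20: '}' matches '{'; pop; stack = ({{
pos 21: '}' matches '{'; pop; stack = ({
pos 22: push '('; stack = ({(
pos 23: ')' matches '('; pop; stack = ({
pos 24: push '['; stack = ({[
pos 25: ']' matches '['; pop; stack = ({
pos 26: push '{'; stack = ({{
pos 27: '}' matches '{'; pop; stack = ({
pos 28: push '('; stack = ({(
pos 29: ')' matches '('; pop; stack = ({
pos 30: '}' matches '{'; pop; stack = (
pos 31: ')' matches '('; pop; stack = (empty)
pos 32: push '['; stack = [
pos 33: ']' matches '['; pop; stack = (empty)
pos 34: push '('; stack = (
pos 35: ')' matches '('; pop; stack = (empty)
pos 36: push '{'; stack = {
pos 37: '}' matches '{'; pop; stack = (empty)
end: stack empty → VALID
Verdict: properly nested → yes

Answer: yes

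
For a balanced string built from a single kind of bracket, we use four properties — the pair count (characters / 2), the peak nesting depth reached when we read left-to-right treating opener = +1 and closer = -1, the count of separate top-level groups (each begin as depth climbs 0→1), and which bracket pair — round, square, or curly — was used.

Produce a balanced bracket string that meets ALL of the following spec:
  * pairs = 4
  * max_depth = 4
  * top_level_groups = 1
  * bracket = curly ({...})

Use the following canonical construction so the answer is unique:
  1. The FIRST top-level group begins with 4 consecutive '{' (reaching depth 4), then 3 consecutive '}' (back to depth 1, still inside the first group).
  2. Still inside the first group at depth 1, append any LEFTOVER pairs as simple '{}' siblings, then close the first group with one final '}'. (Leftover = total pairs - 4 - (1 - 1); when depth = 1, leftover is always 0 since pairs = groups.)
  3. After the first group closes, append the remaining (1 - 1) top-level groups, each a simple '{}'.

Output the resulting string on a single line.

Answer: {{{{}}}}

Derivation:
Spec: pairs=4 depth=4 groups=1
Leftover pairs = 4 - 4 - (1-1) = 0
First group: deep chain of depth 4 + 0 sibling pairs
Remaining 0 groups: simple '{}' each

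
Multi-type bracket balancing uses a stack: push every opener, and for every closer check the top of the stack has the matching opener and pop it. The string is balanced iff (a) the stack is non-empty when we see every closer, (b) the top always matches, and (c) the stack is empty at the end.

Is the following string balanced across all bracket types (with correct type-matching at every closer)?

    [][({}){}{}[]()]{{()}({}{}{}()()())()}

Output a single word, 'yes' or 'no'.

Answer: yes

Derivation:
pos 0: push '['; stack = [
pos 1: ']' matches '['; pop; stack = (empty)
pos 2: push '['; stack = [
pos 3: push '('; stack = [(
pos 4: push '{'; stack = [({
pos 5: '}' matches '{'; pop; stack = [(
pos 6: ')' matches '('; pop; stack = [
pos 7: push '{'; stack = [{
pos 8: '}' matches '{'; pop; stack = [
pos 9: push '{'; stack = [{
pos 10: '}' matches '{'; pop; stack = [
pos 11: push '['; stack = [[
pos 12: ']' matches '['; pop; stack = [
pos 13: push '('; stack = [(
pos 14: ')' matches '('; pop; stack = [
pos 15: ']' matches '['; pop; stack = (empty)
pos 16: push '{'; stack = {
pos 17: push '{'; stack = {{
pos 18: push '('; stack = {{(
pos 19: ')' matches '('; pop; stack = {{
pos 20: '}' matches '{'; pop; stack = {
pos 21: push '('; stack = {(
pos 22: push '{'; stack = {({
pos 23: '}' matches '{'; pop; stack = {(
pos 24: push '{'; stack = {({
pos 25: '}' matches '{'; pop; stack = {(
pos 26: push '{'; stack = {({
pos 27: '}' matches '{'; pop; stack = {(
pos 28: push '('; stack = {((
pos 29: ')' matches '('; pop; stack = {(
pos 30: push '('; stack = {((
pos 31: ')' matches '('; pop; stack = {(
pos 32: push '('; stack = {((
pos 33: ')' matches '('; pop; stack = {(
pos 34: ')' matches '('; pop; stack = {
pos 35: push '('; stack = {(
pos 36: ')' matches '('; pop; stack = {
pos 37: '}' matches '{'; pop; stack = (empty)
end: stack empty → VALID
Verdict: properly nested → yes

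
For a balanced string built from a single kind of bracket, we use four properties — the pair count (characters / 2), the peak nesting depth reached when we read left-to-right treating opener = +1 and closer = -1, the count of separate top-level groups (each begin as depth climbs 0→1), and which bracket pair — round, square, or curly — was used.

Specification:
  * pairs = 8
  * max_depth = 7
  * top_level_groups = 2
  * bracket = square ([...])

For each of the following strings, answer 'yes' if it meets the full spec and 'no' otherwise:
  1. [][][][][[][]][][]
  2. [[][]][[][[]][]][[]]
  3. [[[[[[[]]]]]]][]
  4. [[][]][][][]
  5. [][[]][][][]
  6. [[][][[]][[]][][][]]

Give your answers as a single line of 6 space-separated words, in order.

Answer: no no yes no no no

Derivation:
String 1 '[][][][][[][]][][]': depth seq [1 0 1 0 1 0 1 0 1 2 1 2 1 0 1 0 1 0]
  -> pairs=9 depth=2 groups=7 -> no
String 2 '[[][]][[][[]][]][[]]': depth seq [1 2 1 2 1 0 1 2 1 2 3 2 1 2 1 0 1 2 1 0]
  -> pairs=10 depth=3 groups=3 -> no
String 3 '[[[[[[[]]]]]]][]': depth seq [1 2 3 4 5 6 7 6 5 4 3 2 1 0 1 0]
  -> pairs=8 depth=7 groups=2 -> yes
String 4 '[[][]][][][]': depth seq [1 2 1 2 1 0 1 0 1 0 1 0]
  -> pairs=6 depth=2 groups=4 -> no
String 5 '[][[]][][][]': depth seq [1 0 1 2 1 0 1 0 1 0 1 0]
  -> pairs=6 depth=2 groups=5 -> no
String 6 '[[][][[]][[]][][][]]': depth seq [1 2 1 2 1 2 3 2 1 2 3 2 1 2 1 2 1 2 1 0]
  -> pairs=10 depth=3 groups=1 -> no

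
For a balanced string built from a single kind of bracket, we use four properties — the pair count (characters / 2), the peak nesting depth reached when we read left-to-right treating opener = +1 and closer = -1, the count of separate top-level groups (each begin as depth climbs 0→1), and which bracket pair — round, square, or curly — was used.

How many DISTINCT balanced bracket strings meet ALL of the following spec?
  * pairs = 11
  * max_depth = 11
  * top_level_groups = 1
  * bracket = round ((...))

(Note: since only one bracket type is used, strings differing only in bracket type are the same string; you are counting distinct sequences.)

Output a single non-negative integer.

Answer: 1

Derivation:
Spec: pairs=11 depth=11 groups=1
Count(depth <= 11) = 16796
Count(depth <= 10) = 16795
Count(depth == 11) = 16796 - 16795 = 1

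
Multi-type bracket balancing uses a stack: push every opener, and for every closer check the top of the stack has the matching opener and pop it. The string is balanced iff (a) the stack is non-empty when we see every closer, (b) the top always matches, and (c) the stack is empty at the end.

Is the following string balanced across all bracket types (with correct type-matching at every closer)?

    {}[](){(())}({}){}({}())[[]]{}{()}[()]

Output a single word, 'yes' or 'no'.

pos 0: push '{'; stack = {
pos 1: '}' matches '{'; pop; stack = (empty)
pos 2: push '['; stack = [
pos 3: ']' matches '['; pop; stack = (empty)
pos 4: push '('; stack = (
pos 5: ')' matches '('; pop; stack = (empty)
pos 6: push '{'; stack = {
pos 7: push '('; stack = {(
pos 8: push '('; stack = {((
pos 9: ')' matches '('; pop; stack = {(
pos 10: ')' matches '('; pop; stack = {
pos 11: '}' matches '{'; pop; stack = (empty)
pos 12: push '('; stack = (
pos 13: push '{'; stack = ({
pos 14: '}' matches '{'; pop; stack = (
pos 15: ')' matches '('; pop; stack = (empty)
pos 16: push '{'; stack = {
pos 17: '}' matches '{'; pop; stack = (empty)
pos 18: push '('; stack = (
pos 19: push '{'; stack = ({
pos 20: '}' matches '{'; pop; stack = (
pos 21: push '('; stack = ((
pos 22: ')' matches '('; pop; stack = (
pos 23: ')' matches '('; pop; stack = (empty)
pos 24: push '['; stack = [
pos 25: push '['; stack = [[
pos 26: ']' matches '['; pop; stack = [
pos 27: ']' matches '['; pop; stack = (empty)
pos 28: push '{'; stack = {
pos 29: '}' matches '{'; pop; stack = (empty)
pos 30: push '{'; stack = {
pos 31: push '('; stack = {(
pos 32: ')' matches '('; pop; stack = {
pos 33: '}' matches '{'; pop; stack = (empty)
pos 34: push '['; stack = [
pos 35: push '('; stack = [(
pos 36: ')' matches '('; pop; stack = [
pos 37: ']' matches '['; pop; stack = (empty)
end: stack empty → VALID
Verdict: properly nested → yes

Answer: yes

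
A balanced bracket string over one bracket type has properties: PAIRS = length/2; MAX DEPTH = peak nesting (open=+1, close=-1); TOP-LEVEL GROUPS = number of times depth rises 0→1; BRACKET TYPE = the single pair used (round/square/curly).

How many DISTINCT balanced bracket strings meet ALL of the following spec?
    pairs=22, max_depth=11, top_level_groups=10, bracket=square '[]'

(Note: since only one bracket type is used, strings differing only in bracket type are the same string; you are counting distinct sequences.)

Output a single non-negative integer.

Spec: pairs=22 depth=11 groups=10
Count(depth <= 11) = 161280290
Count(depth <= 10) = 161275970
Count(depth == 11) = 161280290 - 161275970 = 4320

Answer: 4320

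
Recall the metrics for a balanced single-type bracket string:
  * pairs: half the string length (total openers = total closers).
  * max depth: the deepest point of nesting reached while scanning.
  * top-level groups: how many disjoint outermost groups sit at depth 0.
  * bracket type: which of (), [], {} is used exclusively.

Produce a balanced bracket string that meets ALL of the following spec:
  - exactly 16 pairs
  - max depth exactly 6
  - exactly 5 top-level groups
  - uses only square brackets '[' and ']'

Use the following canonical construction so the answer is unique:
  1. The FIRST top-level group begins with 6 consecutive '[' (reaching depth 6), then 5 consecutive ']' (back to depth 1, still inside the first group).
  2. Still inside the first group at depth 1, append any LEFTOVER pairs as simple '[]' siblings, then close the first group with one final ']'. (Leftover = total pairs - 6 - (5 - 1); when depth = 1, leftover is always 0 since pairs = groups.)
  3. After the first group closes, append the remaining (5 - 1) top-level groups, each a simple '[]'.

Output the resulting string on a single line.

Spec: pairs=16 depth=6 groups=5
Leftover pairs = 16 - 6 - (5-1) = 6
First group: deep chain of depth 6 + 6 sibling pairs
Remaining 4 groups: simple '[]' each

Answer: [[[[[[]]]]][][][][][][]][][][][]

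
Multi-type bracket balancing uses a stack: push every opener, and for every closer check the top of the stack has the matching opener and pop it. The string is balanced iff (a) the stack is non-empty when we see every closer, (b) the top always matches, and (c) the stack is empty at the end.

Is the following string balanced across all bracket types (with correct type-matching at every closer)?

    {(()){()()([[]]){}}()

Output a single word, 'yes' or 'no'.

pos 0: push '{'; stack = {
pos 1: push '('; stack = {(
pos 2: push '('; stack = {((
pos 3: ')' matches '('; pop; stack = {(
pos 4: ')' matches '('; pop; stack = {
pos 5: push '{'; stack = {{
pos 6: push '('; stack = {{(
pos 7: ')' matches '('; pop; stack = {{
pos 8: push '('; stack = {{(
pos 9: ')' matches '('; pop; stack = {{
pos 10: push '('; stack = {{(
pos 11: push '['; stack = {{([
pos 12: push '['; stack = {{([[
pos 13: ']' matches '['; pop; stack = {{([
pos 14: ']' matches '['; pop; stack = {{(
pos 15: ')' matches '('; pop; stack = {{
pos 16: push '{'; stack = {{{
pos 17: '}' matches '{'; pop; stack = {{
pos 18: '}' matches '{'; pop; stack = {
pos 19: push '('; stack = {(
pos 20: ')' matches '('; pop; stack = {
end: stack still non-empty ({) → INVALID
Verdict: unclosed openers at end: { → no

Answer: no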